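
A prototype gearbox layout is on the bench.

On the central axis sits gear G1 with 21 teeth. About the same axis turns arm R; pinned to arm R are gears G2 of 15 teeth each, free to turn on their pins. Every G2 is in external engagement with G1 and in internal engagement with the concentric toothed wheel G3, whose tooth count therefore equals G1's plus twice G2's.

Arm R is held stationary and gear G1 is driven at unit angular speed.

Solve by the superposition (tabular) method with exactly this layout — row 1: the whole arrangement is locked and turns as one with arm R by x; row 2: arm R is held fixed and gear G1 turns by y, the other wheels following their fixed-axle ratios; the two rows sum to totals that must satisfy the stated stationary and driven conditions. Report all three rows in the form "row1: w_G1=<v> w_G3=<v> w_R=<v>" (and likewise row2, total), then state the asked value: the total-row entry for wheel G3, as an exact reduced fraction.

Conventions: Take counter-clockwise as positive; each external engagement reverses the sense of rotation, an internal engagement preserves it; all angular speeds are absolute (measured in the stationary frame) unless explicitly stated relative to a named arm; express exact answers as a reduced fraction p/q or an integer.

row1: w_G1=0 w_G3=0 w_R=0
row2: w_G1=1 w_G3=-7/17 w_R=0
total: w_G1=1 w_G3=-7/17 w_R=0
asked value: -7/17

class = planetary set [G3 = 21+2·15 = 51; Willis about the carrier]
row 1: whole set turns with the arm by x
row 2: sun turns y, ring = −(21/51)·y, arm 0
boundary: total ω_arm = x = 0 and total ω_sun = x + y = 1  ⇒  y = 1, x = 0
row 2 ring = −(21/51)·1 = -7/17
totals (row 1 + row 2): sun 0 + 1 = 1, ring 0 + (-7/17) = -7/17, arm 0 + 0 = 0
asked cell (total, ring) = -7/17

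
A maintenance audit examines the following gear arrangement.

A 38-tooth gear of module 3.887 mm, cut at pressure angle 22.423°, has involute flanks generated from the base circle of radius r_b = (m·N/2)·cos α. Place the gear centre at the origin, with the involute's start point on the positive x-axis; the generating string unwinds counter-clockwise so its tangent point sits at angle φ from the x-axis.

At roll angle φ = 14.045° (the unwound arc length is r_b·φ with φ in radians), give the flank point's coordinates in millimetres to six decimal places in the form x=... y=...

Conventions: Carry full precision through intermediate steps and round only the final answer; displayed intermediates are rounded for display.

x=70.289614 y=0.333188

single-mesh involute tooth geometry (38T wheel at module 3.887)
pitch radius r_p = m·N/2 = 3.887·38/2 = 73.853000
base radius r_b = r_p·cos α = 73.853000·cos 22.423° = 68.269195
roll angle φ = 14.045° = 0.24513149 rad
x = r_b·(cos φ + φ·sin φ) = 70.289614
y = r_b·(sin φ − φ·cos φ) = 0.333188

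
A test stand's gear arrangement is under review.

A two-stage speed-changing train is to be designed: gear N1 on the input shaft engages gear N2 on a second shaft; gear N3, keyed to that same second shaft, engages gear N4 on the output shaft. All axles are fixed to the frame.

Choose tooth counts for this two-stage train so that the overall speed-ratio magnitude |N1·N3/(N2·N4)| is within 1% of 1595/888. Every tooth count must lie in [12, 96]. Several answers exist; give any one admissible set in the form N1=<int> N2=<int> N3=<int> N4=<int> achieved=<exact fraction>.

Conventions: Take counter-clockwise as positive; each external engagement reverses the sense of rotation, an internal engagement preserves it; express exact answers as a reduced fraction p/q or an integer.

2-stage fixed-axis compound train for ratio 1595/888
target = 1595/888 in lowest terms: an exact hit needs N1·N3 = k·1595 and N2·N4 = k·888 for one integer k, every count in [12, 96]; additionally prefer no 1:1 stage (N1 ≠ N2, N3 ≠ N4)
k = 1: N1·N3 = 1595 = 29·55, N2·N4 = 888 = 12·74
achieved = 29·55/(12·74) = 1595/888; |achieved − target| = 0 ≤ 319/17760 ✓

N1=29 N2=12 N3=55 N4=74 achieved=1595/888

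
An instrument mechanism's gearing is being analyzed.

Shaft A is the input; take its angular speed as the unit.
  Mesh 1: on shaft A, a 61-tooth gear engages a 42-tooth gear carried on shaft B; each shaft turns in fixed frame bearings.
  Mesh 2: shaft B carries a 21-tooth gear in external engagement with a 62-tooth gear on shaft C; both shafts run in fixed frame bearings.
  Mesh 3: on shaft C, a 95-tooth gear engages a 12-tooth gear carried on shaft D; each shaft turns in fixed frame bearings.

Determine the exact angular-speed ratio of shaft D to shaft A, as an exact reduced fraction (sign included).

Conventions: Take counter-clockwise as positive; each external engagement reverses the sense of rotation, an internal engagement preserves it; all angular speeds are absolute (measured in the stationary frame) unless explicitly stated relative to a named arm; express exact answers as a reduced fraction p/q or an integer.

class = fixed-axis compound train [3 meshes; 3 ratios multiply, 3 sense flips]
mesh 1 [61T→42T]: running ratio 61/42, sense −
mesh 2 [21T→62T]: running ratio 61/124, sense +
mesh 3 [95T→12T]: running ratio 5795/1488, sense −
ω_out/ω_in = -5795/1488

-5795/1488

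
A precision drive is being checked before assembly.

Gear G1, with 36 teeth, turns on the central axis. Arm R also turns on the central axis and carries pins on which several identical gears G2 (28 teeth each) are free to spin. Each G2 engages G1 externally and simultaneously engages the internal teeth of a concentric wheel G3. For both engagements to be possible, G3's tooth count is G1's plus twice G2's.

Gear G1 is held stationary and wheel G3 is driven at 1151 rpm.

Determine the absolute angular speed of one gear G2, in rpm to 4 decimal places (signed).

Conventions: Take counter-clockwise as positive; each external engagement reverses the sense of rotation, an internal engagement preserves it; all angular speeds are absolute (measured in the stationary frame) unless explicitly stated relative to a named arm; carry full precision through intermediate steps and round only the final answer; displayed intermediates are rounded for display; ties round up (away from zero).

recognized (axles ride arm R): planetary set, 36/28/92 teeth
normalise by the input: solve with ω_ring = 1, then scale by 1151 rpm
ring teeth: 36 + 2·28 = 92
36(ω_sun−ω_arm) = −92(ω_ring−ω_arm),  ω_sun = 0, ω_ring = 1
36(0−ω_arm) = −92(1−ω_arm)  ⇒  128·ω_arm = 92  ⇒  ω_arm = 23/32
sun–planet mesh: 36·(0−23/32) = −28·(ω_p−ω_arm)  ⇒  ω_p−ω_arm = 207/224
ω_p = 23/32 + 207/224 = 23/14
scale: ω_p = 23/14 × 1151 rpm = +1890.9286 rpm

+1890.9286 rpm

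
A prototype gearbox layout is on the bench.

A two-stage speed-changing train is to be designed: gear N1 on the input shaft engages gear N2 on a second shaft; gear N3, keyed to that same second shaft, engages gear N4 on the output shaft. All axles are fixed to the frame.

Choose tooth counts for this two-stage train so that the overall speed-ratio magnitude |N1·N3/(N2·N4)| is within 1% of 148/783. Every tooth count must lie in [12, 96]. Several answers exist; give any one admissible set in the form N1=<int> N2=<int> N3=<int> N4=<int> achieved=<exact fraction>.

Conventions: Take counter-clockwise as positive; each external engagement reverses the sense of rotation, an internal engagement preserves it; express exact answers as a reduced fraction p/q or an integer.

2-stage fixed-axis compound train for ratio 148/783
target = 148/783 in lowest terms: an exact hit needs N1·N3 = k·148 and N2·N4 = k·783 for one integer k, every count in [12, 96]; additionally prefer no 1:1 stage (N1 ≠ N2, N3 ≠ N4)
k = 1…2: no 1:1-free in-range split of k·148 and k·783 into factor pairs; take k = 3
k = 3: N1·N3 = 444 = 12·37, N2·N4 = 2349 = 27·87
achieved = 12·37/(27·87) = 148/783; |achieved − target| = 0 ≤ 37/19575 ✓

N1=12 N2=27 N3=37 N4=87 achieved=148/783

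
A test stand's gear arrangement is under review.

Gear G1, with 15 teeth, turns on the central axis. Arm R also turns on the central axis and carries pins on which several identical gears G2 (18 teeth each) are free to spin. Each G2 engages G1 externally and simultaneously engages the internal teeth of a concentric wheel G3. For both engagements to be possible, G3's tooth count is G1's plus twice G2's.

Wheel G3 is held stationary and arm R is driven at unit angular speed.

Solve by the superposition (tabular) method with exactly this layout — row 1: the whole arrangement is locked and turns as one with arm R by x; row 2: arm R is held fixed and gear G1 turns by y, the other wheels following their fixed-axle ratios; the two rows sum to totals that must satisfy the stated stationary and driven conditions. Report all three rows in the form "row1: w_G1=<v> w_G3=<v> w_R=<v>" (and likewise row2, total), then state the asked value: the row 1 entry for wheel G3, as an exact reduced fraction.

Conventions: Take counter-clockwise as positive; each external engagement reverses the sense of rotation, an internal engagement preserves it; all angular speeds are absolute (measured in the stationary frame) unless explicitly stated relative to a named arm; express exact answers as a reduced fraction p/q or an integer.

class = planetary set [G3 = 15+2·18 = 51; Willis about the carrier]
row 1 — lock + rotate with arm: ω_sun = ω_ring = ω_arm = x
row 2: sun turns y, ring = −(15/51)·y, arm 0
boundary: total ω_ring = x − (15/51)·y = 0 and total ω_arm = x = 1  ⇒  y = 17/5, x = 1
row 2 ring = −(15/51)·17/5 = -1
totals (row 1 + row 2): sun 1 + 17/5 = 22/5, ring 1 + (-1) = 0, arm 1 + 0 = 1
asked cell (row1, ring) = 1

row1: w_G1=1 w_G3=1 w_R=1
row2: w_G1=17/5 w_G3=-1 w_R=0
total: w_G1=22/5 w_G3=0 w_R=1
asked value: 1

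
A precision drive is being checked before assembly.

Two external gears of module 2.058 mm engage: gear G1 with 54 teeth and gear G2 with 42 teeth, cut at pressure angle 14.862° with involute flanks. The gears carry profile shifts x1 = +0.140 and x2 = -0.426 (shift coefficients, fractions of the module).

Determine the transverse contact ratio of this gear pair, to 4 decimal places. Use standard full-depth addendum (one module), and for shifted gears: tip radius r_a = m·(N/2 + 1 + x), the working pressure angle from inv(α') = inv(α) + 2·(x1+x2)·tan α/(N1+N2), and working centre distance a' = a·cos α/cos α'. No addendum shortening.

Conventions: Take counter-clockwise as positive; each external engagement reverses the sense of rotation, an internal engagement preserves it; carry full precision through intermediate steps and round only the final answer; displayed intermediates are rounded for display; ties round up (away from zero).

class = single-mesh tooth geometry [involute pair 54T × 42T, m = 2.058]
base radii: r_b1 = 53.707117, r_b2 = 41.772202
tip radii: r_a1 = 57.912120, r_a2 = 44.399292
inv(α') = inv(14.862°) + 2·(+0.140-0.426)·tan α/(54+42) = 0.00439738  ⇒  α' = 13.43814°
a' = a·cos α / cos α' = 98.7840·cos 14.862°/cos 13.43814° = 98.166996
action lengths: √(r_a1²−r_b1²) = 21.664699, √(r_a2²−r_b2²) = 15.045937
base pitch p_b = π·m·cos α = 6.249107
CR = (21.664699 + 15.045937 − 98.166996·sin 13.43814°)/6.249107 = 2.223850
contact ratio ≈ 2.2238

2.2238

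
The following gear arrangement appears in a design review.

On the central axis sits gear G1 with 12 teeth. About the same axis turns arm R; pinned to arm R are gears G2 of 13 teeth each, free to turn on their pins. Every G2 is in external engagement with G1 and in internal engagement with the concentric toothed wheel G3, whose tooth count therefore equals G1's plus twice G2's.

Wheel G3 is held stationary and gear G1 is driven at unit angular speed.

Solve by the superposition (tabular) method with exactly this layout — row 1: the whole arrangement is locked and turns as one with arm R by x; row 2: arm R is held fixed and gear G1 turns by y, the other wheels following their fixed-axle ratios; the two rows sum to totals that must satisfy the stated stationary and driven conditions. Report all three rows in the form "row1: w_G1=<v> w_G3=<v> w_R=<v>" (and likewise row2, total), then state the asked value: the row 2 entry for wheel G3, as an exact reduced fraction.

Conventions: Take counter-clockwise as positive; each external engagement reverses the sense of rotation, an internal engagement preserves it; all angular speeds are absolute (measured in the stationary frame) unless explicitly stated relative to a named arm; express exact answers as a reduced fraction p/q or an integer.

row1: w_G1=6/25 w_G3=6/25 w_R=6/25
row2: w_G1=19/25 w_G3=-6/25 w_R=0
total: w_G1=1 w_G3=0 w_R=6/25
asked value: -6/25

topology: planetary set — G1 12T / G2 13T / G3 38T, arm = carrier (Willis)
row 1: whole set turns with the arm by x
row 2 (arm held, sun turns y): ω_ring = −(12/38)·y, ω_arm = 0
boundary: total ω_ring = x − (12/38)·y = 0 and total ω_sun = x + y = 1  ⇒  y = 19/25, x = 6/25
row 2 ring = −(12/38)·19/25 = -6/25
totals (row 1 + row 2): sun 6/25 + 19/25 = 1, ring 6/25 + (-6/25) = 0, arm 6/25 + 0 = 6/25
asked cell (row2, ring) = -6/25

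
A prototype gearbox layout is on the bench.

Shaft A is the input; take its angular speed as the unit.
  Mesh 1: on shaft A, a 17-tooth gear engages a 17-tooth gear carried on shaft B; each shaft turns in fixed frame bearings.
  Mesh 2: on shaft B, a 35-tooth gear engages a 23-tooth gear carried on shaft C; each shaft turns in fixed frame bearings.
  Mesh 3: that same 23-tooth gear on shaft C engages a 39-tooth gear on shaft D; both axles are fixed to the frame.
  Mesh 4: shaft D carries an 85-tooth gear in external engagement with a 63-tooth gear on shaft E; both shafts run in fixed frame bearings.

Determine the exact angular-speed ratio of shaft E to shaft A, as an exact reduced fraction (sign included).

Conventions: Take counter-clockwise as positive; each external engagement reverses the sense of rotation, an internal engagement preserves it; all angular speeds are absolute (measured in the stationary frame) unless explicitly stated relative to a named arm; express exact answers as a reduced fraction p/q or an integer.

class = fixed-axis compound train [4 meshes; 4 ratios multiply, 4 sense flips]
mesh 1 [17T→17T]: running ratio 1, sense −
mesh 2 [35T→23T]: running ratio 35/23, sense +
mesh 3 [23T→39T]: running ratio 35/39, sense −
mesh 4 [85T→63T]: running ratio 425/351, sense +
ω_out/ω_in = 425/351

425/351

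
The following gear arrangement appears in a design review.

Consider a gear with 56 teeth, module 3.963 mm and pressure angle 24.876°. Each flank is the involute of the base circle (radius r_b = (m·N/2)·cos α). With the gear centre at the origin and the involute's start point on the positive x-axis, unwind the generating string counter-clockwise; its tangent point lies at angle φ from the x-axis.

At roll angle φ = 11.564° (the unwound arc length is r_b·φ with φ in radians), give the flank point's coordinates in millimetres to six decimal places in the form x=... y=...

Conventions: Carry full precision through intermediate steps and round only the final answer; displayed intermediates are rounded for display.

class = single-mesh tooth geometry [base-circle involute, m = 3.963, 56T]
pitch radius r_p = m·N/2 = 3.963·56/2 = 110.964000
base radius r_b = r_p·cos α = 110.964000·cos 24.876° = 100.668793
roll angle φ = 11.564° = 0.20182987 rad
x = r_b·(cos φ + φ·sin φ) = 102.698346
y = r_b·(sin φ − φ·cos φ) = 0.274764

x=102.698346 y=0.274764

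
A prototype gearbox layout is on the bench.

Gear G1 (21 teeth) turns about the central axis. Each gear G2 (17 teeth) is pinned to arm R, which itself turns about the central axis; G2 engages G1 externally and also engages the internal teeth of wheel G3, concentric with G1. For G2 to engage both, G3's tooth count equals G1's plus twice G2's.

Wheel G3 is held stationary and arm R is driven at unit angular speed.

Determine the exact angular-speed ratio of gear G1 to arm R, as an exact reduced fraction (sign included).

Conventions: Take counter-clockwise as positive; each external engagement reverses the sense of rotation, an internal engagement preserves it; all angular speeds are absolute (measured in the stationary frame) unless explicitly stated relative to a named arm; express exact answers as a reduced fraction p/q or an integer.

class = planetary set [G3 = 21+2·17 = 55; Willis about the carrier]
ring teeth: 21 + 2·17 = 55
21(ω_sun−ω_arm) = −55(ω_ring−ω_arm),  ω_ring = 0, ω_arm = 1
ω_sun = 1 − (55/21)(0−1) = 76/21
ω_out/ω_in = 76/21

76/21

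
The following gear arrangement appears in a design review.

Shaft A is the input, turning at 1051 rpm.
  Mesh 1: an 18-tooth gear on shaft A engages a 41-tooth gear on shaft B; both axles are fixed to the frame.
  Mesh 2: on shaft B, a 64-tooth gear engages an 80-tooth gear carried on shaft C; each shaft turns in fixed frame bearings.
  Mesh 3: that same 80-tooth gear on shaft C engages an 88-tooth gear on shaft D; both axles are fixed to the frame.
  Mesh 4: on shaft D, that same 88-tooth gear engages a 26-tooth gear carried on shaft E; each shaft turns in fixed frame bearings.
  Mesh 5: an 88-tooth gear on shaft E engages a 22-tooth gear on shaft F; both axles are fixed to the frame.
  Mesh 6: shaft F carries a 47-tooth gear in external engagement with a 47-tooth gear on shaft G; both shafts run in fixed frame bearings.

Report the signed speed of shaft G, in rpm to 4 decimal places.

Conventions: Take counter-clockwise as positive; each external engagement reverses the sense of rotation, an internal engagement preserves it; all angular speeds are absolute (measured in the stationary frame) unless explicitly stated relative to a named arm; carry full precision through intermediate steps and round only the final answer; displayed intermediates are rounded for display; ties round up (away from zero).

topology: fixed-axis compound train — 6 meshes, A→G
mesh 1 [18T→41T]: ω = 1051.0000×18/41 = 461.4146 rpm, sense flips to −
mesh 2 [64T→80T]: ω = 461.4146×64/80 = 369.1317 rpm, sense flips to +
mesh 3 [80T→88T]: ω = 369.1317×80/88 = 335.5743 rpm, sense flips to −
mesh 4 [88T→26T]: ω = 335.5743×88/26 = 1135.7899 rpm, sense flips to +
mesh 5 [88T→22T]: ω = 1135.7899×88/22 = 4543.1595 rpm, sense flips to −
mesh 6 [47T→47T]: ω = 4543.1595×47/47 = 4543.1595 rpm, sense flips to +
signed output speed = +4543.1595 rpm

+4543.1595 rpm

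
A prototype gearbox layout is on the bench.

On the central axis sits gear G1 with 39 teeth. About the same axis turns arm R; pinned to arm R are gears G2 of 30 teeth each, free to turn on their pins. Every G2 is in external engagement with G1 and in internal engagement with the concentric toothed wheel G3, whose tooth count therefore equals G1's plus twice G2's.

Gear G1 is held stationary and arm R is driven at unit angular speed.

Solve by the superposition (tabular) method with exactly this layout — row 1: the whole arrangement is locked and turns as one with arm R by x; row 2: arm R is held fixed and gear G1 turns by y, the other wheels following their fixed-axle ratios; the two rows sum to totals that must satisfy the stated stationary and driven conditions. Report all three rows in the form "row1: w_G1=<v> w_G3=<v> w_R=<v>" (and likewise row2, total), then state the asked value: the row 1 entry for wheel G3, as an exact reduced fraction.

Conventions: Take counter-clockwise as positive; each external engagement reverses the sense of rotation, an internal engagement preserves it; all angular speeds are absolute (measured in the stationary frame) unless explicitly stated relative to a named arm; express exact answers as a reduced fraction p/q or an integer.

planetary set (39T centre, 30T on arm, 99T internal) — Willis relation
superposition row 1 [locked train]: every member turns x
row 2 — arm fixed, fixed-axis ratios: sun y, ring −(39/99)·y, arm 0
boundary: total ω_sun = x + y = 0 and total ω_arm = x = 1  ⇒  y = -1, x = 1
row 2 ring = −(39/99)·(-1) = 13/33
totals (row 1 + row 2): sun 1 + (-1) = 0, ring 1 + 13/33 = 46/33, arm 1 + 0 = 1
asked cell (row1, ring) = 1

row1: w_G1=1 w_G3=1 w_R=1
row2: w_G1=-1 w_G3=13/33 w_R=0
total: w_G1=0 w_G3=46/33 w_R=1
asked value: 1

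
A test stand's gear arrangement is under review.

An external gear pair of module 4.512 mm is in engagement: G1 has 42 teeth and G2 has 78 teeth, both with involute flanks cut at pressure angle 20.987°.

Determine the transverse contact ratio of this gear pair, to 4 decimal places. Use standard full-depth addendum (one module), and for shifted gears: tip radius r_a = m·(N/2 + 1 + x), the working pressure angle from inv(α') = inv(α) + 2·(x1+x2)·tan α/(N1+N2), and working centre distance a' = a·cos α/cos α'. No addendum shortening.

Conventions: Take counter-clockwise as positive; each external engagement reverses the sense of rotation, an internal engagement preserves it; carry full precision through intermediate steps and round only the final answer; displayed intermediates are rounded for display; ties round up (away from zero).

1.7201

single-mesh involute tooth geometry (42T engaging 78T at module 4.512)
base radii: r_b1 = 88.466315, r_b2 = 164.294584
tip radii: r_a1 = 99.264000, r_a2 = 180.480000
no profile shift: α' = α, a' = a
action lengths: √(r_a1²−r_b1²) = 45.022804, √(r_a2²−r_b2²) = 74.701539
base pitch p_b = π·m·cos α = 13.234530
CR = (45.022804 + 74.701539 − 270.720000·sin 20.98700°)/13.234530 = 1.720070
contact ratio ≈ 1.7201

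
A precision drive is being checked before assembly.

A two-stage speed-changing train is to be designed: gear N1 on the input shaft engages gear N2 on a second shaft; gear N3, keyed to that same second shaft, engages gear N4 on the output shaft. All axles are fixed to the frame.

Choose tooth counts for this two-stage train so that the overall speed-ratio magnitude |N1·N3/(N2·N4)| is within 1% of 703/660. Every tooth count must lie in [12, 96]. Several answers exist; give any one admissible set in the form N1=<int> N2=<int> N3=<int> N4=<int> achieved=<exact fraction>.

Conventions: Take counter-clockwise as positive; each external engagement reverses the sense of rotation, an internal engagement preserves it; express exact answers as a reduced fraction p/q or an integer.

topology: fixed-axis compound train — 2 stages, target 703/660
target = 703/660 in lowest terms: an exact hit needs N1·N3 = k·703 and N2·N4 = k·660 for one integer k, every count in [12, 96]; additionally prefer no 1:1 stage (N1 ≠ N2, N3 ≠ N4)
k = 1: N1·N3 = 703 = 19·37, N2·N4 = 660 = 12·55
achieved = 19·37/(12·55) = 703/660; |achieved − target| = 0 ≤ 703/66000 ✓

N1=19 N2=12 N3=37 N4=55 achieved=703/660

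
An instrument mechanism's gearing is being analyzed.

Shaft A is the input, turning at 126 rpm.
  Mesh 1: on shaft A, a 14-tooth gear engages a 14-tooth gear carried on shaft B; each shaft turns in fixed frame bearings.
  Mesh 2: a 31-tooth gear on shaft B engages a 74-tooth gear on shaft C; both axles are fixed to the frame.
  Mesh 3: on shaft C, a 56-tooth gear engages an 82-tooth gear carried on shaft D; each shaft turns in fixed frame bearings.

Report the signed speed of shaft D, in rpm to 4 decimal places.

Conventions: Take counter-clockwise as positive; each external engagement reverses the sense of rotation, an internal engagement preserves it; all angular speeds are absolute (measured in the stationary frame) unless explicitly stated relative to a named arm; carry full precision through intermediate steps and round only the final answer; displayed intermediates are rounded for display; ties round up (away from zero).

3-mesh fixed-axis compound train (all bearings frame-fixed)
mesh 1 [14T→14T]: ω = 126.0000×14/14 = 126.0000 rpm, sense flips to −
mesh 2 [31T→74T]: ω = 126.0000×31/74 = 52.7838 rpm, sense flips to +
mesh 3 [56T→82T]: ω = 52.7838×56/82 = 36.0475 rpm, sense flips to −
signed output speed = -36.0475 rpm

-36.0475 rpm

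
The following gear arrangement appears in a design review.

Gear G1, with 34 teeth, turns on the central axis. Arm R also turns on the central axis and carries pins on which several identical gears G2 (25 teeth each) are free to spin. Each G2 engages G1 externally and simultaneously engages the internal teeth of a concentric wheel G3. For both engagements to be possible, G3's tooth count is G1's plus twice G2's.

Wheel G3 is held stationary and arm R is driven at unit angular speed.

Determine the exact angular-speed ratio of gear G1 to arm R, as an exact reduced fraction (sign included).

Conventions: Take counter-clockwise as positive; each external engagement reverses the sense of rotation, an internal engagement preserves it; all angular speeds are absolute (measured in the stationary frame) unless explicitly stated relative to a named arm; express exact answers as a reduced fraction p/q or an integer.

class = planetary set [G3 = 34+2·25 = 84; Willis about the carrier]
ring teeth: 34 + 2·25 = 84
34(ω_sun−ω_arm) = −84(ω_ring−ω_arm),  ω_ring = 0, ω_arm = 1
ω_sun = 1 − (84/34)(0−1) = 59/17
ω_out/ω_in = 59/17

59/17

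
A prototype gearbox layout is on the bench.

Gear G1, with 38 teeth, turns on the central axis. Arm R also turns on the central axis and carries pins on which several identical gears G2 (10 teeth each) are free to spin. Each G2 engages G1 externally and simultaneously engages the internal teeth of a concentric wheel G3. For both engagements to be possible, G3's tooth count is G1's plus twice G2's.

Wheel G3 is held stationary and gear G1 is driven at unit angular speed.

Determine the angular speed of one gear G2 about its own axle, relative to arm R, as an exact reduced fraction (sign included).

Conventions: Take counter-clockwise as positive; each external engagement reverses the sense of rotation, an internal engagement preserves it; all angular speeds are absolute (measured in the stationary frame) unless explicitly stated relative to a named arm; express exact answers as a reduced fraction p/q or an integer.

recognized (axles ride arm R): planetary set, 38/10/58 teeth
ring teeth: 38 + 2·10 = 58
38(ω_sun−ω_arm) = −58(ω_ring−ω_arm),  ω_ring = 0, ω_sun = 1
38(1−ω_arm) = −58(0−ω_arm)  ⇒  96·ω_arm = 38  ⇒  ω_arm = 19/48
sun–planet mesh: 38·(1−19/48) = −10·(ω_p−ω_arm)  ⇒  ω_p−ω_arm = -551/240
exact speed ratio = -551/240

-551/240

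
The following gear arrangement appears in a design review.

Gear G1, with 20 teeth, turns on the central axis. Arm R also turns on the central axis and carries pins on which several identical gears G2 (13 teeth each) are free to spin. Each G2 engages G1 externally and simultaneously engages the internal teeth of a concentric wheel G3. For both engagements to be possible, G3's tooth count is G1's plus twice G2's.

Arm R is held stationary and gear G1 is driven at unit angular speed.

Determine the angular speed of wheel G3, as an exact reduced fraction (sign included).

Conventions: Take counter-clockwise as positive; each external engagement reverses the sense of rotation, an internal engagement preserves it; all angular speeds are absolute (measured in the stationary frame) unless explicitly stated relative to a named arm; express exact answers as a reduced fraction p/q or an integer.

planetary set (20T centre, 13T on arm, 46T internal) — Willis relation
ring teeth: 20 + 2·13 = 46
20(ω_sun−ω_arm) = −46(ω_ring−ω_arm),  ω_arm = 0, ω_sun = 1
ω_ring = 0 − (20/46)(1−0) = -10/23
exact speed ratio = -10/23

-10/23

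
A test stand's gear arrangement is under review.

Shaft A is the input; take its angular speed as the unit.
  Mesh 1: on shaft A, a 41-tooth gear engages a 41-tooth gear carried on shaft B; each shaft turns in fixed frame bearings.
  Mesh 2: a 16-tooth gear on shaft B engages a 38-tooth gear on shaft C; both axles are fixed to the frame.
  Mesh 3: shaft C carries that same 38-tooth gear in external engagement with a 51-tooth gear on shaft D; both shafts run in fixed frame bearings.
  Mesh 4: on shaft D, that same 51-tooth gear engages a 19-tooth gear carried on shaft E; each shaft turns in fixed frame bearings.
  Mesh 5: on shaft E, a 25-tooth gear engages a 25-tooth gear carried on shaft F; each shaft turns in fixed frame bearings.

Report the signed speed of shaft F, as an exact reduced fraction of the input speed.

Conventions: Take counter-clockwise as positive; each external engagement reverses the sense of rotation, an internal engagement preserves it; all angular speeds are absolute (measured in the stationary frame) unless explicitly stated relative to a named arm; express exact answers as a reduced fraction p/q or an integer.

-16/19

5-mesh fixed-axis compound train (all bearings frame-fixed)
mesh 1 [41T→41T]: |ω|/ω_in = 1×41/41 = 1, sense flips to −
mesh 2 [16T→38T]: |ω|/ω_in = 1×16/38 = 8/19, sense flips to +
mesh 3 [38T→51T]: |ω|/ω_in = (8/19)×38/51 = 16/51, sense flips to −
mesh 4 [51T→19T]: |ω|/ω_in = (16/51)×51/19 = 16/19, sense flips to +
mesh 5 [25T→25T]: |ω|/ω_in = (16/19)×25/25 = 16/19, sense flips to −
signed output speed (× input speed) = -16/19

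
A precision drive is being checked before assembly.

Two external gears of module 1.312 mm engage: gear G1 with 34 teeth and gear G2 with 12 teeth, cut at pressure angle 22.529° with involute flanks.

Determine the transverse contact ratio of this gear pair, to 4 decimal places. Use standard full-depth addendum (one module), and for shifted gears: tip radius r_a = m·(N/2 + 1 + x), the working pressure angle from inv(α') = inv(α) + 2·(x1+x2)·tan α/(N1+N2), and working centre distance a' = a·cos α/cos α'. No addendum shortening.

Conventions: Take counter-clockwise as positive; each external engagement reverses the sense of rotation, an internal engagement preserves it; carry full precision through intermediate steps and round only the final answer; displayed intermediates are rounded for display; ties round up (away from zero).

1.4690

topology: single-mesh involute geometry — m = 1.312, 34T/12T pair
base radii: r_b1 = 20.601886, r_b2 = 7.271254
tip radii: r_a1 = 23.616000, r_a2 = 9.184000
no profile shift: α' = α, a' = a
action lengths: √(r_a1²−r_b1²) = 11.544598, √(r_a2²−r_b2²) = 5.610234
base pitch p_b = π·m·cos α = 3.807220
CR = (11.544598 + 5.610234 − 30.176000·sin 22.52900°)/3.807220 = 1.469016
contact ratio ≈ 1.4690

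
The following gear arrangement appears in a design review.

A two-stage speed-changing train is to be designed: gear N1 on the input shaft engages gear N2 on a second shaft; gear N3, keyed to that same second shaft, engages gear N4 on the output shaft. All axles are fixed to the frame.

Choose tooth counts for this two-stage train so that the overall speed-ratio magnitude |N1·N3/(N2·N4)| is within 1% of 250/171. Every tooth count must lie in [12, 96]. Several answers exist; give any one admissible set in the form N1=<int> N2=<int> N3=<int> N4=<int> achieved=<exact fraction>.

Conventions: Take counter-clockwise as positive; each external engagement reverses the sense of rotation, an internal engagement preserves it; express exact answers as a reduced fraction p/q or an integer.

2-stage fixed-axis compound train for ratio 250/171
target = 250/171 in lowest terms: an exact hit needs N1·N3 = k·250 and N2·N4 = k·171 for one integer k, every count in [12, 96]; additionally prefer no 1:1 stage (N1 ≠ N2, N3 ≠ N4)
k = 1: no 1:1-free in-range split of k·250 and k·171 into factor pairs; take k = 2
k = 2: N1·N3 = 500 = 20·25, N2·N4 = 342 = 18·19
achieved = 20·25/(18·19) = 250/171; |achieved − target| = 0 ≤ 5/342 ✓

N1=20 N2=18 N3=25 N4=19 achieved=250/171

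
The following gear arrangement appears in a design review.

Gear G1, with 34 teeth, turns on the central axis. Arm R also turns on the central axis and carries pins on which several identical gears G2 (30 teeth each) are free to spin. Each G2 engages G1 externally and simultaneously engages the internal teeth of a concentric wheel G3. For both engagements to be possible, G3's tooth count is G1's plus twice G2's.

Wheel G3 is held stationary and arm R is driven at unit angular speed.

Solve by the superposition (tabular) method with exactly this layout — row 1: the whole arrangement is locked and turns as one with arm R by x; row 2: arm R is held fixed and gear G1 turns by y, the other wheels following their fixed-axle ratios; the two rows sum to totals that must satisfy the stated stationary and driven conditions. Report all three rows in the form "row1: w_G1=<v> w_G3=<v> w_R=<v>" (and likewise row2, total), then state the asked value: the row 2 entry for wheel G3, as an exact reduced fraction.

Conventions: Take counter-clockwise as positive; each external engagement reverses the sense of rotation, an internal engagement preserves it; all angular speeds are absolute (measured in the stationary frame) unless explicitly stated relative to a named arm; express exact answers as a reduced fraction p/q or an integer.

topology: planetary set — G1 34T / G2 30T / G3 94T, arm = carrier (Willis)
row 1 (train locked, turned with arm): all members turn x
row 2 (arm held, sun turns y): ω_ring = −(34/94)·y, ω_arm = 0
boundary: total ω_ring = x − (34/94)·y = 0 and total ω_arm = x = 1  ⇒  y = 47/17, x = 1
row 2 ring = −(34/94)·47/17 = -1
totals (row 1 + row 2): sun 1 + 47/17 = 64/17, ring 1 + (-1) = 0, arm 1 + 0 = 1
asked cell (row2, ring) = -1

row1: w_G1=1 w_G3=1 w_R=1
row2: w_G1=47/17 w_G3=-1 w_R=0
total: w_G1=64/17 w_G3=0 w_R=1
asked value: -1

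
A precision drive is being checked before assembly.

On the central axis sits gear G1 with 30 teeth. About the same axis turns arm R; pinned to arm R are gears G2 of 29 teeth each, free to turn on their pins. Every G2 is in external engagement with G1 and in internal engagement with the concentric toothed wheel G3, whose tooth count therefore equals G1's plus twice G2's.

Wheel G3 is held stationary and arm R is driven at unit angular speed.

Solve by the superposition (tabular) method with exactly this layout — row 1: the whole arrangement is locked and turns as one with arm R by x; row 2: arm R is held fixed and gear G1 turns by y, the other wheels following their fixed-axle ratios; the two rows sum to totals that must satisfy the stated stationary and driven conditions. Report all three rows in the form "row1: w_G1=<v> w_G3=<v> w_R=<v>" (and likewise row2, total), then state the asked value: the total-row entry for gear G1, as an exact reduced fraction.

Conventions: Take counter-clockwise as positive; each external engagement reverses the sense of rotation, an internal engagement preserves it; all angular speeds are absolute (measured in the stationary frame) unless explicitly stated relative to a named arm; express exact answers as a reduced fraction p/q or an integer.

row1: w_G1=1 w_G3=1 w_R=1
row2: w_G1=44/15 w_G3=-1 w_R=0
total: w_G1=59/15 w_G3=0 w_R=1
asked value: 59/15

recognized (axles ride arm R): planetary set, 30/29/88 teeth
superposition row 1 [locked train]: every member turns x
row 2 — arm fixed, fixed-axis ratios: sun y, ring −(30/88)·y, arm 0
boundary: total ω_ring = x − (30/88)·y = 0 and total ω_arm = x = 1  ⇒  y = 44/15, x = 1
row 2 ring = −(30/88)·44/15 = -1
totals (row 1 + row 2): sun 1 + 44/15 = 59/15, ring 1 + (-1) = 0, arm 1 + 0 = 1
asked cell (total, sun) = 59/15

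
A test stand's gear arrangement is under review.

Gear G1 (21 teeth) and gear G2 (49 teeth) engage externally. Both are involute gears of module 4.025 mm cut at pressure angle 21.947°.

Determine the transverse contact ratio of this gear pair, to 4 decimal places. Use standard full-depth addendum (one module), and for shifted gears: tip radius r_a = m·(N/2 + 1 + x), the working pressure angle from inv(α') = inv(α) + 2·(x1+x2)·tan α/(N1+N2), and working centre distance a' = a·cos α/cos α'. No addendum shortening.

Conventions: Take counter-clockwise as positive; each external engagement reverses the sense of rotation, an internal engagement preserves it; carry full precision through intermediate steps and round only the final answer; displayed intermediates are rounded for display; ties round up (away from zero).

topology: single-mesh involute geometry — m = 4.025, 21T/49T pair
base radii: r_b1 = 39.199736, r_b2 = 91.466050
tip radii: r_a1 = 46.287500, r_a2 = 102.637500
no profile shift: α' = α, a' = a
action lengths: √(r_a1²−r_b1²) = 24.615308, √(r_a2²−r_b2²) = 46.566277
base pitch p_b = π·m·cos α = 11.728533
CR = (24.615308 + 46.566277 − 140.875000·sin 21.94700°)/11.728533 = 1.579884
contact ratio ≈ 1.5799

1.5799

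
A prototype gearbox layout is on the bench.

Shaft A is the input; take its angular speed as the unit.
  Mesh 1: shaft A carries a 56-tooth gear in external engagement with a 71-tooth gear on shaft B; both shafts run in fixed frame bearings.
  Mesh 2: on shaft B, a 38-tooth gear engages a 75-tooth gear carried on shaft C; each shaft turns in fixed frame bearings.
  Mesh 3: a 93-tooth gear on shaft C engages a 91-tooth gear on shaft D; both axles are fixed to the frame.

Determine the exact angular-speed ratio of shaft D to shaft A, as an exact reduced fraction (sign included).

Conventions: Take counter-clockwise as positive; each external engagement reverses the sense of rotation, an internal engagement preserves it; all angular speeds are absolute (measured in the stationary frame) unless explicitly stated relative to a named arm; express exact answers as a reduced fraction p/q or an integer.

-9424/23075

class = fixed-axis compound train [3 meshes; 3 ratios multiply, 3 sense flips]
mesh 1 [56T→71T]: running ratio 56/71, sense −
mesh 2 [38T→75T]: running ratio 2128/5325, sense +
mesh 3 [93T→91T]: running ratio 9424/23075, sense −
ω_out/ω_in = -9424/23075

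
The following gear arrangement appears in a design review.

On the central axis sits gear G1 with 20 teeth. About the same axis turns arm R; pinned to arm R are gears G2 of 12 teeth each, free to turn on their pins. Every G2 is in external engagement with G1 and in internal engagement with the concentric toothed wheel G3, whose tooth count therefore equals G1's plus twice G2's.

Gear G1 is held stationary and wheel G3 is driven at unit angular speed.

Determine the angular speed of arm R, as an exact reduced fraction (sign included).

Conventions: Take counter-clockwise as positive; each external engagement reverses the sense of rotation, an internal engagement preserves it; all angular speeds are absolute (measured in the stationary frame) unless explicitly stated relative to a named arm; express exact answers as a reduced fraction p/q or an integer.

11/16

class = planetary set [G3 = 20+2·12 = 44; Willis about the carrier]
ring teeth: 20 + 2·12 = 44
20(ω_sun−ω_arm) = −44(ω_ring−ω_arm),  ω_sun = 0, ω_ring = 1
20(0−ω_arm) = −44(1−ω_arm)  ⇒  64·ω_arm = 44  ⇒  ω_arm = 11/16
exact speed ratio = 11/16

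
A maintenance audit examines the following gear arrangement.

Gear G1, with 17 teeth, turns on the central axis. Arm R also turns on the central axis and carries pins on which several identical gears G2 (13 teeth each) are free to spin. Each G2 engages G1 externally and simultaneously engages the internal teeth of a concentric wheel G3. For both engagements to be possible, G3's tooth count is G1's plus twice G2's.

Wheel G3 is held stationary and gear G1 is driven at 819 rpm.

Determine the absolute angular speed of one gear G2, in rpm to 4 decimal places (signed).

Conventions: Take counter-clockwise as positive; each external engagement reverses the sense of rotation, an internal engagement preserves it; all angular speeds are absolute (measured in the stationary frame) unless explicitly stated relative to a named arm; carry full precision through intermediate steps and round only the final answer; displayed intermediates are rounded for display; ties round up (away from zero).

-535.5000 rpm

planetary set (17T centre, 13T on arm, 43T internal) — Willis relation
normalise by the input: solve with ω_sun = 1, then scale by 819 rpm
ring teeth: 17 + 2·13 = 43
17(ω_sun−ω_arm) = −43(ω_ring−ω_arm),  ω_ring = 0, ω_sun = 1
17(1−ω_arm) = −43(0−ω_arm)  ⇒  60·ω_arm = 17  ⇒  ω_arm = 17/60
sun–planet mesh: 17·(1−17/60) = −13·(ω_p−ω_arm)  ⇒  ω_p−ω_arm = -731/780
ω_p = 17/60 − 731/780 = -17/26
scale: ω_p = -17/26 × 819 rpm = -535.5000 rpm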